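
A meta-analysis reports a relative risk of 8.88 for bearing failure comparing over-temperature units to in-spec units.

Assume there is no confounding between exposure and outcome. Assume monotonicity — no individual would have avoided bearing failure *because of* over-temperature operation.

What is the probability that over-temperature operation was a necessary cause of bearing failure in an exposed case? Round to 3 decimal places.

Under exogeneity and monotonicity, PN = (RR − 1) / RR = 1 − 1/RR.
PN = (8.88 − 1) / 8.88 = 7.88 / 8.88 ≈ 0.8874

PN ≈ 0.887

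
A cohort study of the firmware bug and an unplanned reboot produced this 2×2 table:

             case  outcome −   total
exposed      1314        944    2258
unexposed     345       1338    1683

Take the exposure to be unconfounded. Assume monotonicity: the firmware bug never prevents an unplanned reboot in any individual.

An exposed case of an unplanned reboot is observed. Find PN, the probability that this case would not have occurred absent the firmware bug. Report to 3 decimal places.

PN ≈ 0.648

p₁ = P(outcome | exposed) = 1314/2258 = 0.58193
p₀ = P(outcome | unexposed) = 345/1683 = 0.20499
Under exogeneity and monotonicity, PN = (p₁ − p₀)/p₁.
PN = (0.58193 − 0.20499) / 0.58193 ≈ 0.6477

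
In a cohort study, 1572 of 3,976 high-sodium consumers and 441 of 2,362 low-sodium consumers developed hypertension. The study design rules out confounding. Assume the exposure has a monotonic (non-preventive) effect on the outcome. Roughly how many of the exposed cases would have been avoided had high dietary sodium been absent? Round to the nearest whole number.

p₁ = P(outcome | exposed) = 1572/3976 = 0.39537
p₀ = P(outcome | unexposed) = 441/2362 = 0.18671
PN = (p₁ − p₀)/p₁ = (0.39537 − 0.18671) / 0.39537 ≈ 0.52777.
Attributable cases ≈ PN × (exposed cases) = 0.52777 × 1572 ≈ 829.66.

about 830 cases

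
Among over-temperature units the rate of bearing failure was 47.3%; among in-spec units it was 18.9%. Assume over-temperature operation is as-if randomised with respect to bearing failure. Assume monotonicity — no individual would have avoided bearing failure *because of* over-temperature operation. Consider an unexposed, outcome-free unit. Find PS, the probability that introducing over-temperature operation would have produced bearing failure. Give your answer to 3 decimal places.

PS ≈ 0.350

p₁ = 0.473, p₀ = 0.189.
Under exogeneity and monotonicity, PS = (p₁ − p₀) / (1 − p₀).
PS = (0.473 − 0.189) / (1 − 0.189) = 0.284 / 0.811 ≈ 0.3502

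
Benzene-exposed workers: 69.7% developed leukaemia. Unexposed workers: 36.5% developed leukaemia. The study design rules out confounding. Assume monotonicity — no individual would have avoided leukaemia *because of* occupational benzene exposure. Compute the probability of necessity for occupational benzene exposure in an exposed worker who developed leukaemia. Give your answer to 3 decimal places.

p₁ = 0.697, p₀ = 0.365.
Under exogeneity and monotonicity, PN = (p₁ − p₀) / p₁.
PN = (0.697 − 0.365) / 0.697 = 0.332 / 0.697 ≈ 0.4763

PN ≈ 0.476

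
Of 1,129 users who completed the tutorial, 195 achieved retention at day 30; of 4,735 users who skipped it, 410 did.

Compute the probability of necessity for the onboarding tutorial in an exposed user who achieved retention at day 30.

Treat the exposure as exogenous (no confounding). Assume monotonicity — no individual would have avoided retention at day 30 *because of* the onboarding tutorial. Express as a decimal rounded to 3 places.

PN ≈ 0.499

p₁ = P(outcome | exposed) = 195/1129 = 0.17272
p₀ = P(outcome | unexposed) = 410/4735 = 0.086589
Under exogeneity and monotonicity, PN = (p₁ − p₀) / p₁.
PN = (0.17272 − 0.086589) / 0.17272 = 0.08613 / 0.17272 ≈ 0.4987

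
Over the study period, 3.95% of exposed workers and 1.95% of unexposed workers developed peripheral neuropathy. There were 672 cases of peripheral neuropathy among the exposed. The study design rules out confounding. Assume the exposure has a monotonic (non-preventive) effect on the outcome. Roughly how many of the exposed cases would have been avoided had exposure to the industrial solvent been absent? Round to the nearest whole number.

about 340 cases

p₁ = 0.0395, p₀ = 0.0195.
PN = (p₁ − p₀)/p₁ = (0.0395 − 0.0195) / 0.0395 ≈ 0.50633.
Attributable cases ≈ PN × (exposed cases) = 0.50633 × 672 ≈ 340.25.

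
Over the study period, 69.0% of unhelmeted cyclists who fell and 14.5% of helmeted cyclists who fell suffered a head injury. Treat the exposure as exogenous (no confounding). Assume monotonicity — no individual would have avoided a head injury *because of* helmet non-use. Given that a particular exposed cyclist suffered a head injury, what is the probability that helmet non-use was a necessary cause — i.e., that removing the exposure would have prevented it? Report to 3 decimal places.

PN ≈ 0.790

p₁ = 0.69, p₀ = 0.145.
Under exogeneity and monotonicity, PN = (p₁ − p₀) / p₁.
PN = (0.69 − 0.145) / 0.69 = 0.545 / 0.69 ≈ 0.7899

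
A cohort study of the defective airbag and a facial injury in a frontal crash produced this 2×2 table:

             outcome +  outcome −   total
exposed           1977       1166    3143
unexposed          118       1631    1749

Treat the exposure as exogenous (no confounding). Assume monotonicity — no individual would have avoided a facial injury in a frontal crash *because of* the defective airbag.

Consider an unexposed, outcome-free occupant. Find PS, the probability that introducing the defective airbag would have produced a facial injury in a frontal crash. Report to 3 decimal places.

PS ≈ 0.602

p₁ = P(outcome | exposed) = 1977/3143 = 0.62902
p₀ = P(outcome | unexposed) = 118/1749 = 0.067467
Under exogeneity and monotonicity, PS = (p₁ − p₀)/(1 − p₀).
PS = (0.62902 − 0.067467) / 0.93253 ≈ 0.6022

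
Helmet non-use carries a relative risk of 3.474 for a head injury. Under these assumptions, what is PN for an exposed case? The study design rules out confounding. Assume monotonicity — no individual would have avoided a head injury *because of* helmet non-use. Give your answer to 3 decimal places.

PN ≈ 0.712

Under exogeneity and monotonicity, PN = (RR − 1) / RR = 1 − 1/RR.
PN = (3.474 − 1) / 3.474 = 2.474 / 3.474 ≈ 0.7121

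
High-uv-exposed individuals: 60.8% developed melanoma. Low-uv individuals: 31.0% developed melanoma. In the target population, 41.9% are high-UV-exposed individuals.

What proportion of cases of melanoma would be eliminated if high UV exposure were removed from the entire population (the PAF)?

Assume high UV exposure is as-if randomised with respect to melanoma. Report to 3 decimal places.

p₁ = 0.608, p₀ = 0.31.
Overall risk P(Y=1) = π·p₁ + (1−π)·p₀ = 0.419×0.608 + 0.581×0.31 = 0.43486.
Under exogeneity, PAF = [P(Y=1) − p₀] / P(Y=1).
PAF = (0.43486 − 0.31) / 0.43486 ≈ 0.2871

PAF ≈ 0.287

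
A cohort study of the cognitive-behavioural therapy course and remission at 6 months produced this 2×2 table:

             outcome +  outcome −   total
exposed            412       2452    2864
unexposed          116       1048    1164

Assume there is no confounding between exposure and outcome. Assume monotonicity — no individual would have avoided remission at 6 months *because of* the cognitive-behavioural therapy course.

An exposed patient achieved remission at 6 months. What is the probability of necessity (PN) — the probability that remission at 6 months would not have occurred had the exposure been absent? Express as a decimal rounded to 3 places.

PN ≈ 0.307

p₁ = P(outcome | exposed) = 412/2864 = 0.14385
p₀ = P(outcome | unexposed) = 116/1164 = 0.099656
Under exogeneity and monotonicity, PN = (p₁ − p₀)/p₁.
PN = (0.14385 − 0.099656) / 0.14385 ≈ 0.3072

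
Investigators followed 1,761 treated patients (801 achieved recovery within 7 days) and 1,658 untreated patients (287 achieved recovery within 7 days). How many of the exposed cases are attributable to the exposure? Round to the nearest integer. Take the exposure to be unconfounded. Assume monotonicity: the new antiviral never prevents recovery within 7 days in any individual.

p₁ = P(outcome | exposed) = 801/1761 = 0.45486
p₀ = P(outcome | unexposed) = 287/1658 = 0.1731
PN = (p₁ − p₀)/p₁ = (0.45486 − 0.1731) / 0.45486 ≈ 0.61944.
Attributable cases ≈ PN × (exposed cases) = 0.61944 × 801 ≈ 496.17.

about 496 cases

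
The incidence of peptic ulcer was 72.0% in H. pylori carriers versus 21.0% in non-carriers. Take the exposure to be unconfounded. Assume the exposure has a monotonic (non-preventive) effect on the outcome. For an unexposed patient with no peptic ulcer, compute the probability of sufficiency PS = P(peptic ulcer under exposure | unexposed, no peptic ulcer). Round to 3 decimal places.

p₁ = 0.72, p₀ = 0.21.
Under exogeneity and monotonicity, PS = (p₁ − p₀) / (1 − p₀).
PS = (0.72 − 0.21) / (1 − 0.21) = 0.51 / 0.79 ≈ 0.6456

PS ≈ 0.646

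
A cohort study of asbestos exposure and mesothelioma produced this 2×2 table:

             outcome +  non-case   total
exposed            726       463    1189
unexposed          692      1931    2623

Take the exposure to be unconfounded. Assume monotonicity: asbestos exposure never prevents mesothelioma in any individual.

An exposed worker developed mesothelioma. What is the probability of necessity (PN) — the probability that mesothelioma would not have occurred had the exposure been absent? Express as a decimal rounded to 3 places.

p₁ = P(outcome | exposed) = 726/1189 = 0.6106
p₀ = P(outcome | unexposed) = 692/2623 = 0.26382
Under exogeneity and monotonicity, PN = (p₁ − p₀) / p₁.
PN = (0.6106 − 0.26382) / 0.6106 = 0.34678 / 0.6106 ≈ 0.5679

PN ≈ 0.568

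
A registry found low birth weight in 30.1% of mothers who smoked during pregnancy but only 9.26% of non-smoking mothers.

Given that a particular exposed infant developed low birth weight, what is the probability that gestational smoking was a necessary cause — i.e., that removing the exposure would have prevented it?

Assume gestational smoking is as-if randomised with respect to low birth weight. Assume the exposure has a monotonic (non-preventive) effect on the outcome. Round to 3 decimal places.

PN ≈ 0.692

p₁ = 0.301, p₀ = 0.0926.
Under exogeneity and monotonicity, PN = (p₁ − p₀) / p₁.
PN = (0.301 − 0.0926) / 0.301 = 0.2084 / 0.301 ≈ 0.6924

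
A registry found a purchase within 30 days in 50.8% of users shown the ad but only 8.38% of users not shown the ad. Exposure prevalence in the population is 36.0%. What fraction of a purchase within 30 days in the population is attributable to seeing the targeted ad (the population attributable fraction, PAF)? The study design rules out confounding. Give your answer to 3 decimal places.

PAF ≈ 0.646

p₁ = 0.508, p₀ = 0.0838.
Overall risk P(Y=1) = π·p₁ + (1−π)·p₀ = 0.36×0.508 + 0.64×0.0838 = 0.23651.
Under exogeneity, PAF = [P(Y=1) − p₀] / P(Y=1).
PAF = (0.23651 − 0.0838) / 0.23651 ≈ 0.6457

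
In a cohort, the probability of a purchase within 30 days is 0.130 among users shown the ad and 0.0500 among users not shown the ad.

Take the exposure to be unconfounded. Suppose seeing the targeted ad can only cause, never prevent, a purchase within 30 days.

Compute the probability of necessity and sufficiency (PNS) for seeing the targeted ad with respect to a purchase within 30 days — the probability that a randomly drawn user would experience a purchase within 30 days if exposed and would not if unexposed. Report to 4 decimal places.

PNS ≈ 0.0800

Let p₁ = 0.13, p₀ = 0.05.
Under exogeneity and monotonicity, PNS = p₁ − p₀.
PNS = 0.13 − 0.05 = 0.08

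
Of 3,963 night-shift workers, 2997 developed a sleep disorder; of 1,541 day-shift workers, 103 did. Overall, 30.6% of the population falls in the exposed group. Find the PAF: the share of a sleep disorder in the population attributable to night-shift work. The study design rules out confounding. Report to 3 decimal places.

PAF ≈ 0.759

p₁ = P(outcome | exposed) = 2997/3963 = 0.75625
p₀ = P(outcome | unexposed) = 103/1541 = 0.06684
Overall risk P(Y=1) = π·p₁ + (1−π)·p₀ = 0.306×0.75625 + 0.694×0.06684 = 0.2778.
Under exogeneity, PAF = [P(Y=1) − p₀] / P(Y=1).
PAF = (0.2778 − 0.06684) / 0.2778 ≈ 0.7594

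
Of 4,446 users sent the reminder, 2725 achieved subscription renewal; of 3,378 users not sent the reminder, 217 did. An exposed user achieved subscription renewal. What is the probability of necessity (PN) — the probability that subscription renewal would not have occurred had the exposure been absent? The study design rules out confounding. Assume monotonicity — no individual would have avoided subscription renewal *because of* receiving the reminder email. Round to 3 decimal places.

p₁ = P(outcome | exposed) = 2725/4446 = 0.61291
p₀ = P(outcome | unexposed) = 217/3378 = 0.064239
Under exogeneity and monotonicity, PN = (p₁ − p₀) / p₁.
PN = (0.61291 − 0.064239) / 0.61291 = 0.54867 / 0.61291 ≈ 0.8952

PN ≈ 0.895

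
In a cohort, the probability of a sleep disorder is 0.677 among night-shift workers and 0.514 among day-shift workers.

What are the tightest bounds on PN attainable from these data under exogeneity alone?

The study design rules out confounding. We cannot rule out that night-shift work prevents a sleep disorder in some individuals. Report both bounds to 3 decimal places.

Let p₁ = 0.677, p₀ = 0.514.
Under exogeneity alone the bounds on PN are max{0,(p₁−p₀)/p₁} ≤ PN ≤ min{1,(1−p₀)/p₁}.
  lower = (p₁ − p₀)/p₁ = 0.163 / 0.677 ≈ 0.2408
  upper = min{1, (1 − p₀)/p₁} = 0.486 / 0.677 ≈ 0.7179

0.241 ≤ PN ≤ 0.718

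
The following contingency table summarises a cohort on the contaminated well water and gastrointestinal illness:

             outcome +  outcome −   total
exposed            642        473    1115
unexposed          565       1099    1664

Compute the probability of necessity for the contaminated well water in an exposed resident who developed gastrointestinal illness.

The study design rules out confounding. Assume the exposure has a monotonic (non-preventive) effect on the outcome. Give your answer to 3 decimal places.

PN ≈ 0.410

p₁ = P(outcome | exposed) = 642/1115 = 0.57578
p₀ = P(outcome | unexposed) = 565/1664 = 0.33954
Under exogeneity and monotonicity, PN = (p₁ − p₀)/p₁.
PN = (0.57578 − 0.33954) / 0.57578 ≈ 0.4103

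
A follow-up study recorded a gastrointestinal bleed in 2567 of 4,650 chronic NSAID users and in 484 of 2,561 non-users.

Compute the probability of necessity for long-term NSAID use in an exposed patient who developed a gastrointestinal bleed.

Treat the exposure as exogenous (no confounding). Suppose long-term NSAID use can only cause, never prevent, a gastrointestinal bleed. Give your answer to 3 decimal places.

p₁ = P(outcome | exposed) = 2567/4650 = 0.55204
p₀ = P(outcome | unexposed) = 484/2561 = 0.18899
Under exogeneity and monotonicity, PN = (p₁ − p₀) / p₁.
PN = (0.55204 − 0.18899) / 0.55204 = 0.36305 / 0.55204 ≈ 0.6577

PN ≈ 0.658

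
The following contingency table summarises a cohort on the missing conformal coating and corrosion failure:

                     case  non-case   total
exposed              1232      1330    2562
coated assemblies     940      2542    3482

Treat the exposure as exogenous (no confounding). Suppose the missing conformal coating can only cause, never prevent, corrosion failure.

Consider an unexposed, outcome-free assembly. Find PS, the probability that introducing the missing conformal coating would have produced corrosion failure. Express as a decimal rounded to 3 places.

PS ≈ 0.289

p₁ = P(outcome | exposed) = 1232/2562 = 0.48087
p₀ = P(outcome | unexposed) = 940/3482 = 0.26996
Under exogeneity and monotonicity, PS = (p₁ − p₀) / (1 − p₀).
PS = (0.48087 − 0.26996) / (1 − 0.26996) = 0.21091 / 0.73004 ≈ 0.2889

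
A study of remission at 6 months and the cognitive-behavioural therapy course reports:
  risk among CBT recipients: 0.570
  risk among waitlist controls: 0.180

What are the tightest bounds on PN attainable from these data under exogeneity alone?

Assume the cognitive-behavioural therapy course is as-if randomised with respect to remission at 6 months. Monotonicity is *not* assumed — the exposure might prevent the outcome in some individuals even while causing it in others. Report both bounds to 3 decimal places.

0.684 ≤ PN ≤ 1.000

Let p₁ = 0.57, p₀ = 0.18.
Under exogeneity alone the bounds on PN are max{0,(p₁−p₀)/p₁} ≤ PN ≤ min{1,(1−p₀)/p₁}.
  lower = (p₁ − p₀)/p₁ = 0.39 / 0.57 ≈ 0.6842
  upper = min{1, (1 − p₀)/p₁} = 0.82 / 0.57 ≈ 1.4386 → capped at 1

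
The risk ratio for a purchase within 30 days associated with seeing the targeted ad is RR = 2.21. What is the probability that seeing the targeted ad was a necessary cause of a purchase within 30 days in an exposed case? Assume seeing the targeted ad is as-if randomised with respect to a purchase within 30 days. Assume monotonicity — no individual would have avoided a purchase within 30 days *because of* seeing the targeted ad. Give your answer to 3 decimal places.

PN ≈ 0.548

Under exogeneity and monotonicity, PN = (RR − 1) / RR = 1 − 1/RR.
PN = (2.21 − 1) / 2.21 = 1.21 / 2.21 ≈ 0.5475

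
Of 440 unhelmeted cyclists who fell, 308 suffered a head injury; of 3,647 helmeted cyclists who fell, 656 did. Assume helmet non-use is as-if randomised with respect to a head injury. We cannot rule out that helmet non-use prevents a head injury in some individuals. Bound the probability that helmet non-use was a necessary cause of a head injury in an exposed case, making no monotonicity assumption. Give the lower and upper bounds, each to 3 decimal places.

p₁ = P(outcome | exposed) = 308/440 = 0.7
p₀ = P(outcome | unexposed) = 656/3647 = 0.17987
Under exogeneity alone the bounds on PN are max{0,(p₁−p₀)/p₁} ≤ PN ≤ min{1,(1−p₀)/p₁}.
  lower = (p₁ − p₀)/p₁ = 0.52013 / 0.7 ≈ 0.7430
  upper = min{1, (1 − p₀)/p₁} = 0.82013 / 0.7 ≈ 1.1716 → capped at 1

0.743 ≤ PN ≤ 1.000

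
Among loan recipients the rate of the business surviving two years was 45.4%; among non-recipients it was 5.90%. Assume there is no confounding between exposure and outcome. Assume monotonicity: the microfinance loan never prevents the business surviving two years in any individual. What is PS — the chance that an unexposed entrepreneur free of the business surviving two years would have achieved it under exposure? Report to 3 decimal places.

PS ≈ 0.420

p₁ = 0.454, p₀ = 0.059.
Under exogeneity and monotonicity, PS = (p₁ − p₀) / (1 − p₀).
PS = (0.454 − 0.059) / (1 − 0.059) = 0.395 / 0.941 ≈ 0.4198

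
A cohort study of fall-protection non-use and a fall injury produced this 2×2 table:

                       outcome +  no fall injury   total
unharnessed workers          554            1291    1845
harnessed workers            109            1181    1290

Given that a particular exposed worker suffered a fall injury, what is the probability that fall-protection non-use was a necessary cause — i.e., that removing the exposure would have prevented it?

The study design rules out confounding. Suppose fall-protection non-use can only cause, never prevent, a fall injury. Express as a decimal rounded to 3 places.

p₁ = P(outcome | exposed) = 554/1845 = 0.30027
p₀ = P(outcome | unexposed) = 109/1290 = 0.084496
Under exogeneity and monotonicity, PN = (p₁ − p₀)/p₁.
PN = (0.30027 − 0.084496) / 0.30027 ≈ 0.7186

PN ≈ 0.719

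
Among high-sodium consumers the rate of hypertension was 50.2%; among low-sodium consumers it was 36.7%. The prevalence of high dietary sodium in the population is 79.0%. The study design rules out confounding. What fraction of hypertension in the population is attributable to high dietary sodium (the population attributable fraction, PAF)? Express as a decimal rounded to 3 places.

PAF ≈ 0.225

p₁ = 0.502, p₀ = 0.367.
Overall risk P(Y=1) = π·p₁ + (1−π)·p₀ = 0.79×0.502 + 0.21×0.367 = 0.47365.
Under exogeneity, PAF = [P(Y=1) − p₀] / P(Y=1).
PAF = (0.47365 − 0.367) / 0.47365 ≈ 0.2252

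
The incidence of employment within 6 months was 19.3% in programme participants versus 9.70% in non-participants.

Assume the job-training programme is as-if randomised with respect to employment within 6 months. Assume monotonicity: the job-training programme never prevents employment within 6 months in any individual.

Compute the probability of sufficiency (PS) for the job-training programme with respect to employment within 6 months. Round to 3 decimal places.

PS ≈ 0.106

p₁ = 0.193, p₀ = 0.097.
Under exogeneity and monotonicity, PS = (p₁ − p₀) / (1 − p₀).
PS = (0.193 − 0.097) / (1 − 0.097) = 0.096 / 0.903 ≈ 0.1063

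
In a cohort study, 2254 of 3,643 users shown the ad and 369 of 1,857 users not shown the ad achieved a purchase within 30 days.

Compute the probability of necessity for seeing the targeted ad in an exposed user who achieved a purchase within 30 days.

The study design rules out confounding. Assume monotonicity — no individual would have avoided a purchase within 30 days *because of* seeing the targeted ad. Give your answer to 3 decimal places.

p₁ = P(outcome | exposed) = 2254/3643 = 0.61872
p₀ = P(outcome | unexposed) = 369/1857 = 0.19871
Under exogeneity and monotonicity, PN = (p₁ − p₀) / p₁.
PN = (0.61872 − 0.19871) / 0.61872 = 0.42001 / 0.61872 ≈ 0.6788

PN ≈ 0.679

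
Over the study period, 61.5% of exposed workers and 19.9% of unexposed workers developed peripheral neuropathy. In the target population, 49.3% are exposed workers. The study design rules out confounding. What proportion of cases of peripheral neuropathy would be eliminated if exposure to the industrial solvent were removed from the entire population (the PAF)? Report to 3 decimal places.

p₁ = 0.615, p₀ = 0.199.
Overall risk P(Y=1) = π·p₁ + (1−π)·p₀ = 0.493×0.615 + 0.507×0.199 = 0.40409.
Under exogeneity, PAF = [P(Y=1) − p₀] / P(Y=1).
PAF = (0.40409 − 0.199) / 0.40409 ≈ 0.5075

PAF ≈ 0.508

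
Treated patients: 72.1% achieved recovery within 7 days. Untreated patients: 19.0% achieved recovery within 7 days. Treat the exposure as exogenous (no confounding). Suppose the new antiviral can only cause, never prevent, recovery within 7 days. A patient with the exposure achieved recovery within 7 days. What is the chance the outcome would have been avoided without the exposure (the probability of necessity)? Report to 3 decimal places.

PN ≈ 0.736

p₁ = 0.721, p₀ = 0.19.
Under exogeneity and monotonicity, PN = (p₁ − p₀) / p₁.
PN = (0.721 − 0.19) / 0.721 = 0.531 / 0.721 ≈ 0.7365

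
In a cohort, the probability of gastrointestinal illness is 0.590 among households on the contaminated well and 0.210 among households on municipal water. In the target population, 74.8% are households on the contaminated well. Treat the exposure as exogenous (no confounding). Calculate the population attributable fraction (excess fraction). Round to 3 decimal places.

PAF ≈ 0.575

Let p₁ = 0.59, p₀ = 0.21.
Overall risk P(Y=1) = π·p₁ + (1−π)·p₀ = 0.748×0.59 + 0.252×0.21 = 0.49424.
Under exogeneity, PAF = [P(Y=1) − p₀] / P(Y=1).
PAF = (0.49424 − 0.21) / 0.49424 ≈ 0.5751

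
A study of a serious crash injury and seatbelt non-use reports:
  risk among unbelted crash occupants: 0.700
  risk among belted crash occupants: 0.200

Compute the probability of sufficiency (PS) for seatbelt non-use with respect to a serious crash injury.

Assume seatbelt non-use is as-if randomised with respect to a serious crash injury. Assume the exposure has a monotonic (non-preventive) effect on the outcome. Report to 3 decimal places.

Let p₁ = 0.7, p₀ = 0.2.
Under exogeneity and monotonicity, PS = (p₁ − p₀) / (1 − p₀).
PS = (0.7 − 0.2) / (1 − 0.2) = 0.5 / 0.8 ≈ 0.6250

PS ≈ 0.625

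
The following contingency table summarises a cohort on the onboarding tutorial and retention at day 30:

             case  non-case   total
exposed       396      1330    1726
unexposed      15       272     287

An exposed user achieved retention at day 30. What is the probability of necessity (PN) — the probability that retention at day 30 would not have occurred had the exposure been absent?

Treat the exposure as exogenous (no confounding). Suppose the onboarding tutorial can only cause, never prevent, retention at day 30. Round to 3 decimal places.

PN ≈ 0.772

p₁ = P(outcome | exposed) = 396/1726 = 0.22943
p₀ = P(outcome | unexposed) = 15/287 = 0.052265
Under exogeneity and monotonicity, PN = (p₁ − p₀)/p₁.
PN = (0.22943 − 0.052265) / 0.22943 ≈ 0.7722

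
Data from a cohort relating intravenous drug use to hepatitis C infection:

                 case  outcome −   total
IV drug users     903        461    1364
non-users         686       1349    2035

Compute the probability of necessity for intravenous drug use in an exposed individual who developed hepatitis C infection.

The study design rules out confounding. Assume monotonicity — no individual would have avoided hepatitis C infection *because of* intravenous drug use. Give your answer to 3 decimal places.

PN ≈ 0.491

p₁ = P(outcome | exposed) = 903/1364 = 0.66202
p₀ = P(outcome | unexposed) = 686/2035 = 0.3371
Under exogeneity and monotonicity, PN = (p₁ − p₀) / p₁.
PN = (0.66202 − 0.3371) / 0.66202 = 0.32492 / 0.66202 ≈ 0.4908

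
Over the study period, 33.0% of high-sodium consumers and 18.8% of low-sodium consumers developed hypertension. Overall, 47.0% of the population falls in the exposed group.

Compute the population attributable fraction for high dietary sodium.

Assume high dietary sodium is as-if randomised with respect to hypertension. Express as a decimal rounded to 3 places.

p₁ = 0.33, p₀ = 0.188.
Overall risk P(Y=1) = π·p₁ + (1−π)·p₀ = 0.47×0.33 + 0.53×0.188 = 0.25474.
Under exogeneity, PAF = [P(Y=1) − p₀] / P(Y=1).
PAF = (0.25474 − 0.188) / 0.25474 ≈ 0.2620

PAF ≈ 0.262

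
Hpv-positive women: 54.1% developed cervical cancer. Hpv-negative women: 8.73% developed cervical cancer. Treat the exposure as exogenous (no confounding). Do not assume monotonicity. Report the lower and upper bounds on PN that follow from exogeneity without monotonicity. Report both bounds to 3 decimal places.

0.839 ≤ PN ≤ 1.000

p₁ = 0.541, p₀ = 0.0873.
Under exogeneity alone the bounds on PN are max{0,(p₁−p₀)/p₁} ≤ PN ≤ min{1,(1−p₀)/p₁}.
  lower = (p₁ − p₀)/p₁ = 0.4537 / 0.541 ≈ 0.8386
  upper = min{1, (1 − p₀)/p₁} = 0.9127 / 0.541 ≈ 1.6871 → capped at 1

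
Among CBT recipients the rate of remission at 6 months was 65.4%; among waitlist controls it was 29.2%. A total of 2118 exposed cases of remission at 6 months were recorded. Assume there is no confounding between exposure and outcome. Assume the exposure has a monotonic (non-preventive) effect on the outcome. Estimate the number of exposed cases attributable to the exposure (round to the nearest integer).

about 1172 cases

p₁ = 0.654, p₀ = 0.292.
PN = (p₁ − p₀)/p₁ = (0.654 − 0.292) / 0.654 ≈ 0.55352.
Attributable cases ≈ PN × (exposed cases) = 0.55352 × 2118 ≈ 1172.35.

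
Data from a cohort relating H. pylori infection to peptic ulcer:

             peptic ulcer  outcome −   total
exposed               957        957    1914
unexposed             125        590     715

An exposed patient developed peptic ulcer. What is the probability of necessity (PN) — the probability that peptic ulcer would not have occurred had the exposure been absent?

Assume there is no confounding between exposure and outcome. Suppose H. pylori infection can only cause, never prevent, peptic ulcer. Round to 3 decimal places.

PN ≈ 0.650

p₁ = P(outcome | exposed) = 957/1914 = 0.5
p₀ = P(outcome | unexposed) = 125/715 = 0.17483
Under exogeneity and monotonicity, PN = (p₁ − p₀)/p₁.
PN = (0.5 − 0.17483) / 0.5 ≈ 0.6503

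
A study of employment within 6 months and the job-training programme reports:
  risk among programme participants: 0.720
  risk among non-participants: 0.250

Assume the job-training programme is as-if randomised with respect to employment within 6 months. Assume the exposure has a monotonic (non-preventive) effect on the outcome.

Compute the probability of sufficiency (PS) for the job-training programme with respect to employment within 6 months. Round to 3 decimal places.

Let p₁ = 0.72, p₀ = 0.25.
Under exogeneity and monotonicity, PS = (p₁ − p₀) / (1 − p₀).
PS = (0.72 − 0.25) / (1 − 0.25) = 0.47 / 0.75 ≈ 0.6267

PS ≈ 0.627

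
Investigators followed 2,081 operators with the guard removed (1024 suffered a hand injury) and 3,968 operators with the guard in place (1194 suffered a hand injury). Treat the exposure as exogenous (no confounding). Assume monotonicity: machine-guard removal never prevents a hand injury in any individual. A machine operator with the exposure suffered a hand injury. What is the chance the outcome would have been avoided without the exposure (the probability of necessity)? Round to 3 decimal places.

p₁ = P(outcome | exposed) = 1024/2081 = 0.49207
p₀ = P(outcome | unexposed) = 1194/3968 = 0.30091
Under exogeneity and monotonicity, PN = (p₁ − p₀) / p₁.
PN = (0.49207 − 0.30091) / 0.49207 = 0.19116 / 0.49207 ≈ 0.3885

PN ≈ 0.388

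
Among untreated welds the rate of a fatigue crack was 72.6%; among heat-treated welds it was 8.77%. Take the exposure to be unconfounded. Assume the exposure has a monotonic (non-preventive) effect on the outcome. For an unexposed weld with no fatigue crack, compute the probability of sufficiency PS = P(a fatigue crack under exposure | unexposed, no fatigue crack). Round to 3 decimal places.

p₁ = 0.726, p₀ = 0.0877.
Under exogeneity and monotonicity, PS = (p₁ − p₀) / (1 − p₀).
PS = (0.726 − 0.0877) / (1 − 0.0877) = 0.6383 / 0.9123 ≈ 0.6997

PS ≈ 0.700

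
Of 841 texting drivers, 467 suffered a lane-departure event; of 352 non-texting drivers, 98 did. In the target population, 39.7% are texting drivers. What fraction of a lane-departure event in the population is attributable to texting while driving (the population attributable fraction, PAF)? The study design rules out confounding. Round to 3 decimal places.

PAF ≈ 0.283

p₁ = P(outcome | exposed) = 467/841 = 0.55529
p₀ = P(outcome | unexposed) = 98/352 = 0.27841
Overall risk P(Y=1) = π·p₁ + (1−π)·p₀ = 0.397×0.55529 + 0.603×0.27841 = 0.38833.
Under exogeneity, PAF = [P(Y=1) − p₀] / P(Y=1).
PAF = (0.38833 − 0.27841) / 0.38833 ≈ 0.2831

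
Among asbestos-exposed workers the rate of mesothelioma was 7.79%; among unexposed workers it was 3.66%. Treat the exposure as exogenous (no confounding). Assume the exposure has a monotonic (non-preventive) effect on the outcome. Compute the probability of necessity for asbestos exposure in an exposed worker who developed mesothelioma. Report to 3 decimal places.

PN ≈ 0.530

p₁ = 0.0779, p₀ = 0.0366.
Under exogeneity and monotonicity, PN = (p₁ − p₀) / p₁.
PN = (0.0779 − 0.0366) / 0.0779 = 0.0413 / 0.0779 ≈ 0.5302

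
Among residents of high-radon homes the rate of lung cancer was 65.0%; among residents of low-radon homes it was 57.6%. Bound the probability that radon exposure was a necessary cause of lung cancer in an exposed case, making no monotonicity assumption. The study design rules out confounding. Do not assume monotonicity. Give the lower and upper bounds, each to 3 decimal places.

0.114 ≤ PN ≤ 0.652

p₁ = 0.65, p₀ = 0.576.
Under exogeneity alone the bounds on PN are max{0,(p₁−p₀)/p₁} ≤ PN ≤ min{1,(1−p₀)/p₁}.
  lower = (p₁ − p₀)/p₁ = 0.074 / 0.65 ≈ 0.1138
  upper = min{1, (1 − p₀)/p₁} = 0.424 / 0.65 ≈ 0.6523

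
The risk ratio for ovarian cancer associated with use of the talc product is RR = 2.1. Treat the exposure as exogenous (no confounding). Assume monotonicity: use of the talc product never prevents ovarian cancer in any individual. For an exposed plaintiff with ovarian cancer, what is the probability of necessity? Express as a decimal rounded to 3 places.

Under exogeneity and monotonicity, PN = (RR − 1) / RR = 1 − 1/RR.
PN = (2.1 − 1) / 2.1 = 1.1 / 2.1 ≈ 0.5238

PN ≈ 0.524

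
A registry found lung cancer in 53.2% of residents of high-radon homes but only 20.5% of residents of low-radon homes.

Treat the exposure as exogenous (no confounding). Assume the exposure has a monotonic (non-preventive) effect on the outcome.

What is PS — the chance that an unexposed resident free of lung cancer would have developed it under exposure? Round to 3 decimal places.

p₁ = 0.532, p₀ = 0.205.
Under exogeneity and monotonicity, PS = (p₁ − p₀) / (1 − p₀).
PS = (0.532 − 0.205) / (1 − 0.205) = 0.327 / 0.795 ≈ 0.4113

PS ≈ 0.411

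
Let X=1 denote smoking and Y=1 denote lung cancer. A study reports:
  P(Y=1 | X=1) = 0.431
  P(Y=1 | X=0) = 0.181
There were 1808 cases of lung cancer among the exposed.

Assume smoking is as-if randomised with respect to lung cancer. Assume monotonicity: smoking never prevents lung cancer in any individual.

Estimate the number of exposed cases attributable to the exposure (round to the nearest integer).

about 1049 cases

Let p₁ = 0.431, p₀ = 0.181.
PN = (p₁ − p₀)/p₁ = (0.431 − 0.181) / 0.431 ≈ 0.58005.
Attributable cases ≈ PN × (exposed cases) = 0.58005 × 1808 ≈ 1048.72.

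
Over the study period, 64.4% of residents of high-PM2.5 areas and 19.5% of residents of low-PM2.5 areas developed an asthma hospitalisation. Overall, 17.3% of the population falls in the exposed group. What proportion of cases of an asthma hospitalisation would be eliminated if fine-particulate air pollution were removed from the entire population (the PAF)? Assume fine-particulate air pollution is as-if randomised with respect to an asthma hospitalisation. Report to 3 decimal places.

p₁ = 0.644, p₀ = 0.195.
Overall risk P(Y=1) = π·p₁ + (1−π)·p₀ = 0.173×0.644 + 0.827×0.195 = 0.27268.
Under exogeneity, PAF = [P(Y=1) − p₀] / P(Y=1).
PAF = (0.27268 − 0.195) / 0.27268 ≈ 0.2849

PAF ≈ 0.285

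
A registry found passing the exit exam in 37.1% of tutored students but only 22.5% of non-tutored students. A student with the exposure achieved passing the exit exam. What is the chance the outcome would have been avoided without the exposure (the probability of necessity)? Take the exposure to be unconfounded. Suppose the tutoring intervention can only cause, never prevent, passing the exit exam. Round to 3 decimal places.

PN ≈ 0.394

p₁ = 0.371, p₀ = 0.225.
Under exogeneity and monotonicity, PN = (p₁ − p₀) / p₁.
PN = (0.371 − 0.225) / 0.371 = 0.146 / 0.371 ≈ 0.3935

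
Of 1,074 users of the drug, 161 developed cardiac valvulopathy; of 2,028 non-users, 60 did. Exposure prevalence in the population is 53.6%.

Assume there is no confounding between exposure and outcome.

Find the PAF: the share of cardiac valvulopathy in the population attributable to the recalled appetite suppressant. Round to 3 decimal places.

PAF ≈ 0.686

p₁ = P(outcome | exposed) = 161/1074 = 0.14991
p₀ = P(outcome | unexposed) = 60/2028 = 0.029586
Overall risk P(Y=1) = π·p₁ + (1−π)·p₀ = 0.536×0.14991 + 0.464×0.029586 = 0.094078.
Under exogeneity, PAF = [P(Y=1) − p₀] / P(Y=1).
PAF = (0.094078 − 0.029586) / 0.094078 ≈ 0.6855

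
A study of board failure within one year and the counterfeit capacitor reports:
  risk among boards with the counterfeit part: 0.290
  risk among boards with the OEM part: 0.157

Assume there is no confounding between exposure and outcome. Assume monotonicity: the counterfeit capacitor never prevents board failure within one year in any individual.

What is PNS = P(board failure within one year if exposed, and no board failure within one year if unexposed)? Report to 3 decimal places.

PNS ≈ 0.133

Let p₁ = 0.29, p₀ = 0.157.
Under exogeneity and monotonicity, PNS = p₁ − p₀.
PNS = 0.29 − 0.157 = 0.133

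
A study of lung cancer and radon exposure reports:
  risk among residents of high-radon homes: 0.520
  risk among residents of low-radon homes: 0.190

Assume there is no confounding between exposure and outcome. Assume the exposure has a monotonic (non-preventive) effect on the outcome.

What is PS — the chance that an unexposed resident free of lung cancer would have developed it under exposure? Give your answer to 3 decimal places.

PS ≈ 0.407

Let p₁ = 0.52, p₀ = 0.19.
Under exogeneity and monotonicity, PS = (p₁ − p₀) / (1 − p₀).
PS = (0.52 − 0.19) / (1 − 0.19) = 0.33 / 0.81 ≈ 0.4074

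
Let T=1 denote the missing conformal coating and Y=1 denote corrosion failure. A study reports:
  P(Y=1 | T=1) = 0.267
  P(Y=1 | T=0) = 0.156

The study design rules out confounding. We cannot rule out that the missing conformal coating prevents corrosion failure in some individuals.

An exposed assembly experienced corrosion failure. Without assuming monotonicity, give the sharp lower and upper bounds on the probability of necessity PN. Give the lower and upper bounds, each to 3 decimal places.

0.416 ≤ PN ≤ 1.000

Let p₁ = 0.267, p₀ = 0.156.
Under exogeneity alone the bounds on PN are max{0,(p₁−p₀)/p₁} ≤ PN ≤ min{1,(1−p₀)/p₁}.
  lower = (p₁ − p₀)/p₁ = 0.111 / 0.267 ≈ 0.4157
  upper = min{1, (1 − p₀)/p₁} = 0.844 / 0.267 ≈ 3.1610 → capped at 1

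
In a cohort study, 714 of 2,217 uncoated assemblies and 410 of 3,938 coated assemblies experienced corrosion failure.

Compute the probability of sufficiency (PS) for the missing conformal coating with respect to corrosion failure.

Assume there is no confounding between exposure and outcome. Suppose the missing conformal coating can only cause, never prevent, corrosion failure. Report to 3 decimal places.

p₁ = P(outcome | exposed) = 714/2217 = 0.32206
p₀ = P(outcome | unexposed) = 410/3938 = 0.10411
Under exogeneity and monotonicity, PS = (p₁ − p₀) / (1 − p₀).
PS = (0.32206 − 0.10411) / (1 − 0.10411) = 0.21794 / 0.89589 ≈ 0.2433

PS ≈ 0.243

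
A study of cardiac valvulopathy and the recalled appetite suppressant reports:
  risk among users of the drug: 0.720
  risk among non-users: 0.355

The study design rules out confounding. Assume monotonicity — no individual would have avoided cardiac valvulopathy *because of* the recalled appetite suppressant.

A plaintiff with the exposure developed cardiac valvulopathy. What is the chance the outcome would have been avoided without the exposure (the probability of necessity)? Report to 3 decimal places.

PN ≈ 0.507

Let p₁ = 0.72, p₀ = 0.355.
Under exogeneity and monotonicity, PN = (p₁ − p₀) / p₁.
PN = (0.72 − 0.355) / 0.72 = 0.365 / 0.72 ≈ 0.5069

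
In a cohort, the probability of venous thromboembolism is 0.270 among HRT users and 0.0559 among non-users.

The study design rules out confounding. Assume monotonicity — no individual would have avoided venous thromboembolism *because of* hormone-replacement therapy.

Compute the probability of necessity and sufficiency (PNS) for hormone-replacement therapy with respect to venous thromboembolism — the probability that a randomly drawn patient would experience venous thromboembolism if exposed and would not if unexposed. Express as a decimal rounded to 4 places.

Let p₁ = 0.27, p₀ = 0.0559.
Under exogeneity and monotonicity, PNS = p₁ − p₀.
PNS = 0.27 − 0.0559 = 0.2141

PNS ≈ 0.2141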